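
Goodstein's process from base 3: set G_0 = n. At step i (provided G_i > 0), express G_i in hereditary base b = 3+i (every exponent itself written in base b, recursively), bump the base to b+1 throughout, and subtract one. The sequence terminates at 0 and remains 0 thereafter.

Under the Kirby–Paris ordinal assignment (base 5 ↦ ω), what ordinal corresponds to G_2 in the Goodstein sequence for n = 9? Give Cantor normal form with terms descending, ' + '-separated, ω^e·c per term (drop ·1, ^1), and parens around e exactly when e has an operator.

i=0: 9 = 3^2 (b=3); 3→4: 4^2 = 16; 16−1 = 15
i=1: 15 = 3·4 + 3 (b=4); 4→5: 3·5 + 3 = 18; 18−1 = 17

ω·3 + 2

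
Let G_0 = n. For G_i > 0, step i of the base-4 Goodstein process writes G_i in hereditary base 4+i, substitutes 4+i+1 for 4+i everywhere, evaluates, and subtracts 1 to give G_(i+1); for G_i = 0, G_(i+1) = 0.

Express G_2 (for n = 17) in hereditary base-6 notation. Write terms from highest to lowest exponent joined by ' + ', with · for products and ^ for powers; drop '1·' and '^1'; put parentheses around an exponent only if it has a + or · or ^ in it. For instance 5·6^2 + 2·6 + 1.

5·6 + 5

[0] 17 ≡ 4^2 + 1 (base 4). Lift 5: 26. −1: 25.
[1] 25 ≡ 5^2 (base 5). Lift 6: 36. −1: 35.
[2] 35 ≡ 5·6 + 5 (base 6). Lift 7: 40. −1: 39.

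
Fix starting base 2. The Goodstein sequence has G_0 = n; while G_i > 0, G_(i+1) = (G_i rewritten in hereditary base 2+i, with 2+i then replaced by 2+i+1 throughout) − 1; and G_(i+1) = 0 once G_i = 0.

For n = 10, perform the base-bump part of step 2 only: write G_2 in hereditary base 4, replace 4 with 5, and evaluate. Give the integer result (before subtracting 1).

15626

step 0: 10 = 2^(2 + 1) + 2; sub 3 for 2: 3^(3 + 1) + 3; = 84; G_1 = 84−1 = 83
step 1: 83 = 3^(3 + 1) + 2; sub 4 for 3: 4^(4 + 1) + 2; = 1026; G_2 = 1026−1 = 1025
step 2: 1025 = 4^(4 + 1) + 1; sub 5 for 4: 5^(5 + 1) + 1; = 15626; G_3 = 15626−1 = 15625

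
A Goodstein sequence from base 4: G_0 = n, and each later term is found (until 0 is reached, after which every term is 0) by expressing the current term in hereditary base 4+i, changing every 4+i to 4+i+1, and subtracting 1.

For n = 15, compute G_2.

19

15 —HB4→ 3·4 + 3 —bump→ 3·5 + 3 = 18 —(−1)→ 17
17 —HB5→ 3·5 + 2 —bump→ 3·6 + 2 = 20 —(−1)→ 19
19 —HB6→ 3·6 + 1 —bump→ 3·7 + 1 = 22 —(−1)→ 21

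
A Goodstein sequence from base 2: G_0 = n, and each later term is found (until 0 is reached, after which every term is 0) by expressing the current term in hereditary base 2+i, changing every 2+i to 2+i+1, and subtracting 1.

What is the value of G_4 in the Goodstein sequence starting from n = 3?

(0) 3|_2 = 2 + 1 ↦ 3 + 1|_3 = 4 ⇒ 3
(1) 3|_3 = 3 ↦ 4|_4 = 4 ⇒ 3
(2) 3|_4 = 3 ↦ 3|_5 = 3 ⇒ 2
(3) 2|_5 = 2 ↦ 2|_6 = 2 ⇒ 1
(4) 1|_6 = 1 ↦ 1|_7 = 1 ⇒ 0

1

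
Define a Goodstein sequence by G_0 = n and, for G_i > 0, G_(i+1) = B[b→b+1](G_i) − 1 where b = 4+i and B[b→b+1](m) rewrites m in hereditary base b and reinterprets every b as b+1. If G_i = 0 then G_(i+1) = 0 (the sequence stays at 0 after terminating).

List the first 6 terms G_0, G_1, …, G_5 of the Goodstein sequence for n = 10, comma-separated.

[0] 10 ≡ 2·4 + 2 (base 4). Lift 5: 12. −1: 11.
[1] 11 ≡ 2·5 + 1 (base 5). Lift 6: 13. −1: 12.
[2] 12 ≡ 2·6 (base 6). Lift 7: 14. −1: 13.
[3] 13 ≡ 7 + 6 (base 7). Lift 8: 14. −1: 13.
[4] 13 ≡ 8 + 5 (base 8). Lift 9: 14. −1: 13.

10, 11, 12, 13, 13, 13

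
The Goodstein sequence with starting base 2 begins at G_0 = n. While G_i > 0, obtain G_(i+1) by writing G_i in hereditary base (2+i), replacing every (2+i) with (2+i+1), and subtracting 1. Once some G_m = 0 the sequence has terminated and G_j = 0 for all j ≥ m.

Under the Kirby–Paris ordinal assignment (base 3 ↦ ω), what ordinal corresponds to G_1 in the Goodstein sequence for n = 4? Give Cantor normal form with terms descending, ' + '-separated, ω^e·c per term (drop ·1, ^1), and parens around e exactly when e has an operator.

G_0 = 4. HB_2(4) = 2^2. Bump = 27. G_1 = 26.
G_1 = 26. HB_3(26) = 2·3^2 + 2·3 + 2. Bump = 42. G_2 = 41.

ω^2·2 + ω·2 + 2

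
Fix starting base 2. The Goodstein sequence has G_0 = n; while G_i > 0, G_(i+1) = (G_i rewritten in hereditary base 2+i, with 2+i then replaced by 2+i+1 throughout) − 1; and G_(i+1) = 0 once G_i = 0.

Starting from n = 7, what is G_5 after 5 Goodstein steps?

i=0: 7 = 2^2 + 2 + 1 (b=2); 2→3: 3^3 + 3 + 1 = 31; 31−1 = 30
i=1: 30 = 3^3 + 3 (b=3); 3→4: 4^4 + 4 = 260; 260−1 = 259
i=2: 259 = 4^4 + 3 (b=4); 4→5: 5^5 + 3 = 3128; 3128−1 = 3127
i=3: 3127 = 5^5 + 2 (b=5); 5→6: 6^6 + 2 = 46658; 46658−1 = 46657
i=4: 46657 = 6^6 + 1 (b=6); 6→7: 7^7 + 1 = 823544; 823544−1 = 823543

823543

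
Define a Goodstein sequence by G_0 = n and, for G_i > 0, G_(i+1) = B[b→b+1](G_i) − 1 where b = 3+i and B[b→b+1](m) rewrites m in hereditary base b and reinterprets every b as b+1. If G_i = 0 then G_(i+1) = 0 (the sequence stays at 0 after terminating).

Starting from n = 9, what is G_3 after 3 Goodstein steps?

19

(0) 9|_3 = 3^2 ↦ 4^2|_4 = 16 ⇒ 15
(1) 15|_4 = 3·4 + 3 ↦ 3·5 + 3|_5 = 18 ⇒ 17
(2) 17|_5 = 3·5 + 2 ↦ 3·6 + 2|_6 = 20 ⇒ 19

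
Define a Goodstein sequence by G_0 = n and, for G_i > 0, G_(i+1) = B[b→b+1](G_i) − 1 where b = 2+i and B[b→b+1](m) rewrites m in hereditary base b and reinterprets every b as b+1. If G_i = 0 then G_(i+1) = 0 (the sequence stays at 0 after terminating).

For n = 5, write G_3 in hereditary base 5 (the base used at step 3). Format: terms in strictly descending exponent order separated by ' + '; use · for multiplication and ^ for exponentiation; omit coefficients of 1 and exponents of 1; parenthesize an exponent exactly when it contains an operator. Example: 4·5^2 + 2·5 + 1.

3·5^3 + 3·5^2 + 3·5 + 2

step 0: 5 = 2^2 + 1; sub 3 for 2: 3^3 + 1; = 28; G_1 = 28−1 = 27
step 1: 27 = 3^3; sub 4 for 3: 4^4; = 256; G_2 = 256−1 = 255
step 2: 255 = 3·4^3 + 3·4^2 + 3·4 + 3; sub 5 for 4: 3·5^3 + 3·5^2 + 3·5 + 3; = 468; G_3 = 468−1 = 467
step 3: 467 = 3·5^3 + 3·5^2 + 3·5 + 2; sub 6 for 5: 3·6^3 + 3·6^2 + 3·6 + 2; = 776; G_4 = 776−1 = 775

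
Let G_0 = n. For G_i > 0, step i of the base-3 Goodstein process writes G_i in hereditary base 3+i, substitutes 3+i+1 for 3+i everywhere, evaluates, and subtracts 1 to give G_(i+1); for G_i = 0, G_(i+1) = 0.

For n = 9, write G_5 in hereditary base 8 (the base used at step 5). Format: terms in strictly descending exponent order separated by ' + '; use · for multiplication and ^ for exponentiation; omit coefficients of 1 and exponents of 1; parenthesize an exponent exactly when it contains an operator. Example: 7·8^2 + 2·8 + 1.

9 —HB3→ 3^2 —bump→ 4^2 = 16 —(−1)→ 15
15 —HB4→ 3·4 + 3 —bump→ 3·5 + 3 = 18 —(−1)→ 17
17 —HB5→ 3·5 + 2 —bump→ 3·6 + 2 = 20 —(−1)→ 19
19 —HB6→ 3·6 + 1 —bump→ 3·7 + 1 = 22 —(−1)→ 21
21 —HB7→ 3·7 —bump→ 3·8 = 24 —(−1)→ 23
23 —HB8→ 2·8 + 7 —bump→ 2·9 + 7 = 25 —(−1)→ 24

2·8 + 7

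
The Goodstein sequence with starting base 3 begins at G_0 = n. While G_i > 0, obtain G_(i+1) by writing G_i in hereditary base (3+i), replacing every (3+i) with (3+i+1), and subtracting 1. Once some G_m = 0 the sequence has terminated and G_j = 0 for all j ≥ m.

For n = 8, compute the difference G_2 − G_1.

1

(0) 8|_3 = 2·3 + 2 ↦ 2·4 + 2|_4 = 10 ⇒ 9
(1) 9|_4 = 2·4 + 1 ↦ 2·5 + 1|_5 = 11 ⇒ 10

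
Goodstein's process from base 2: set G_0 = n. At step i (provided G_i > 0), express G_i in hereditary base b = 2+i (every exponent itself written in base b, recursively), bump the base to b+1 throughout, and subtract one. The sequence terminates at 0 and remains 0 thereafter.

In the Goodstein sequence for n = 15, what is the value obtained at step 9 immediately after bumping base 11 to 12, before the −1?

106993479003784

i=0: 15 = 2^(2 + 1) + 2^2 + 2 + 1 (b=2); 2→3: 3^(3 + 1) + 3^3 + 3 + 1 = 112; 112−1 = 111
i=1: 111 = 3^(3 + 1) + 3^3 + 3 (b=3); 3→4: 4^(4 + 1) + 4^4 + 4 = 1284; 1284−1 = 1283
i=2: 1283 = 4^(4 + 1) + 4^4 + 3 (b=4); 4→5: 5^(5 + 1) + 5^5 + 3 = 18753; 18753−1 = 18752
i=3: 18752 = 5^(5 + 1) + 5^5 + 2 (b=5); 5→6: 6^(6 + 1) + 6^6 + 2 = 326594; 326594−1 = 326593
i=4: 326593 = 6^(6 + 1) + 6^6 + 1 (b=6); 6→7: 7^(7 + 1) + 7^7 + 1 = 6588345; 6588345−1 = 6588344
i=5: 6588344 = 7^(7 + 1) + 7^7 (b=7); 7→8: 8^(8 + 1) + 8^8 = 150994944; 150994944−1 = 150994943
i=6: 150994943 = 8^(8 + 1) + 7·8^7 + 7·8^6 + 7·8^5 + 7·8^4 + 7·8^3 + 7·8^2 + 7·8 + 7 (b=8); 8→9: 9^(9 + 1) + 7·9^7 + 7·9^6 + 7·9^5 + 7·9^4 + 7·9^3 + 7·9^2 + 7·9 + 7 = 3524450281; 3524450281−1 = 3524450280
i=7: 3524450280 = 9^(9 + 1) + 7·9^7 + 7·9^6 + 7·9^5 + 7·9^4 + 7·9^3 + 7·9^2 + 7·9 + 6 (b=9); 9→10: 10^(10 + 1) + 7·10^7 + 7·10^6 + 7·10^5 + 7·10^4 + 7·10^3 + 7·10^2 + 7·10 + 6 = 100077777776; 100077777776−1 = 100077777775
i=8: 100077777775 = 10^(10 + 1) + 7·10^7 + 7·10^6 + 7·10^5 + 7·10^4 + 7·10^3 + 7·10^2 + 7·10 + 5 (b=10); 10→11: 11^(11 + 1) + 7·11^7 + 7·11^6 + 7·11^5 + 7·11^4 + 7·11^3 + 7·11^2 + 7·11 + 5 = 3138578427935; 3138578427935−1 = 3138578427934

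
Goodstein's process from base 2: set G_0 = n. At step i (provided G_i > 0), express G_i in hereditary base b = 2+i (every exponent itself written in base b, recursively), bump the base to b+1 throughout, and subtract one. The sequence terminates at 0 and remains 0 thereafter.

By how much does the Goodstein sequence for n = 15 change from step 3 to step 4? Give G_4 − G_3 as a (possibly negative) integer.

15 —HB2→ 2^(2 + 1) + 2^2 + 2 + 1 —bump→ 3^(3 + 1) + 3^3 + 3 + 1 = 112 —(−1)→ 111
111 —HB3→ 3^(3 + 1) + 3^3 + 3 —bump→ 4^(4 + 1) + 4^4 + 4 = 1284 —(−1)→ 1283
1283 —HB4→ 4^(4 + 1) + 4^4 + 3 —bump→ 5^(5 + 1) + 5^5 + 3 = 18753 —(−1)→ 18752
18752 —HB5→ 5^(5 + 1) + 5^5 + 2 —bump→ 6^(6 + 1) + 6^6 + 2 = 326594 —(−1)→ 326593

307841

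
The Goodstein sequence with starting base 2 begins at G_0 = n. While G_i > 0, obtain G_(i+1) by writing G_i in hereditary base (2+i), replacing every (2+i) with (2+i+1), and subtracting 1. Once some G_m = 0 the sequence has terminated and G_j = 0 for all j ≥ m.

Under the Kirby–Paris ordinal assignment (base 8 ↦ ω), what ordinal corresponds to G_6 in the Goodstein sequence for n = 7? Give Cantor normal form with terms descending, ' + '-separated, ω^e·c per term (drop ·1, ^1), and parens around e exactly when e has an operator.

ω^7·7 + ω^6·7 + ω^5·7 + ω^4·7 + ω^3·7 + ω^2·7 + ω·7 + 7

[0] 7 ≡ 2^2 + 2 + 1 (base 2). Lift 3: 31. −1: 30.
[1] 30 ≡ 3^3 + 3 (base 3). Lift 4: 260. −1: 259.
[2] 259 ≡ 4^4 + 3 (base 4). Lift 5: 3128. −1: 3127.
[3] 3127 ≡ 5^5 + 2 (base 5). Lift 6: 46658. −1: 46657.
[4] 46657 ≡ 6^6 + 1 (base 6). Lift 7: 823544. −1: 823543.
[5] 823543 ≡ 7^7 (base 7). Lift 8: 16777216. −1: 16777215.
[6] 16777215 ≡ 7·8^7 + 7·8^6 + 7·8^5 + 7·8^4 + 7·8^3 + 7·8^2 + 7·8 + 7 (base 8). Lift 9: 37665880. −1: 37665879.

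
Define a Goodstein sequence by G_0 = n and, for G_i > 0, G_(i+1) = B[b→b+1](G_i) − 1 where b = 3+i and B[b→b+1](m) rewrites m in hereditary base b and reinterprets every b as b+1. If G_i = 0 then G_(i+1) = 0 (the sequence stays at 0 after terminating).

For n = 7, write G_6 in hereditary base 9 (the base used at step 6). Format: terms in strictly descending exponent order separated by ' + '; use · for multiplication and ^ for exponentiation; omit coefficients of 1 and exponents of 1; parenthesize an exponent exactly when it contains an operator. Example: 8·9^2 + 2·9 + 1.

9

i=0: 7 = 2·3 + 1 (b=3); 3→4: 2·4 + 1 = 9; 9−1 = 8
i=1: 8 = 2·4 (b=4); 4→5: 2·5 = 10; 10−1 = 9
i=2: 9 = 5 + 4 (b=5); 5→6: 6 + 4 = 10; 10−1 = 9
i=3: 9 = 6 + 3 (b=6); 6→7: 7 + 3 = 10; 10−1 = 9
i=4: 9 = 7 + 2 (b=7); 7→8: 8 + 2 = 10; 10−1 = 9
i=5: 9 = 8 + 1 (b=8); 8→9: 9 + 1 = 10; 10−1 = 9
i=6: 9 = 9 (b=9); 9→10: 10 = 10; 10−1 = 9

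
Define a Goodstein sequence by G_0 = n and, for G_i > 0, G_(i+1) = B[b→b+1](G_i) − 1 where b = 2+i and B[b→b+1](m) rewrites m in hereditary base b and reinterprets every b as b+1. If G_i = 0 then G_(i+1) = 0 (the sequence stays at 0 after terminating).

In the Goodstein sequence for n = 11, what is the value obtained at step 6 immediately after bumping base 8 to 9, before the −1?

2749609303

G_0=11  [base 2] 2^(2 + 1) + 2 + 1  →[2↦3]→  3^(3 + 1) + 3 + 1 = 85  −1 ⇒ G_1=84
G_1=84  [base 3] 3^(3 + 1) + 3  →[3↦4]→  4^(4 + 1) + 4 = 1028  −1 ⇒ G_2=1027
G_2=1027  [base 4] 4^(4 + 1) + 3  →[4↦5]→  5^(5 + 1) + 3 = 15628  −1 ⇒ G_3=15627
G_3=15627  [base 5] 5^(5 + 1) + 2  →[5↦6]→  6^(6 + 1) + 2 = 279938  −1 ⇒ G_4=279937
G_4=279937  [base 6] 6^(6 + 1) + 1  →[6↦7]→  7^(7 + 1) + 1 = 5764802  −1 ⇒ G_5=5764801
G_5=5764801  [base 7] 7^(7 + 1)  →[7↦8]→  8^(8 + 1) = 134217728  −1 ⇒ G_6=134217727
G_6=134217727  [base 8] 7·8^8 + 7·8^7 + 7·8^6 + 7·8^5 + 7·8^4 + 7·8^3 + 7·8^2 + 7·8 + 7  →[8↦9]→  7·9^9 + 7·9^7 + 7·9^6 + 7·9^5 + 7·9^4 + 7·9^3 + 7·9^2 + 7·9 + 7 = 2749609303  −1 ⇒ G_7=2749609302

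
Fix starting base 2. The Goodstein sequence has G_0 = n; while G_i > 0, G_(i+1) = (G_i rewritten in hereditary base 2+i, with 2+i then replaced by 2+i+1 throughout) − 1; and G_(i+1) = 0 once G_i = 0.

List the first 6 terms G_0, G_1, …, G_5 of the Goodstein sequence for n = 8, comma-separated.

8, 80, 553, 6310, 93395, 1647195

G_0 = 8. HB_2(8) = 2^(2 + 1). Bump = 81. G_1 = 80.
G_1 = 80. HB_3(80) = 2·3^3 + 2·3^2 + 2·3 + 2. Bump = 554. G_2 = 553.
G_2 = 553. HB_4(553) = 2·4^4 + 2·4^2 + 2·4 + 1. Bump = 6311. G_3 = 6310.
G_3 = 6310. HB_5(6310) = 2·5^5 + 2·5^2 + 2·5. Bump = 93396. G_4 = 93395.
G_4 = 93395. HB_6(93395) = 2·6^6 + 2·6^2 + 6 + 5. Bump = 1647196. G_5 = 1647195.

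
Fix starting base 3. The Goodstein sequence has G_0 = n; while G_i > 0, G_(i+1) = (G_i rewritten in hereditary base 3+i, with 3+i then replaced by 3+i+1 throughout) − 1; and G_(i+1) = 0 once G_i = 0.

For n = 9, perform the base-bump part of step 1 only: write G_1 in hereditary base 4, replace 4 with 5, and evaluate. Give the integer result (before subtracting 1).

G_0=9  [base 3] 3^2  →[3↦4]→  4^2 = 16  −1 ⇒ G_1=15
G_1=15  [base 4] 3·4 + 3  →[4↦5]→  3·5 + 3 = 18  −1 ⇒ G_2=17

18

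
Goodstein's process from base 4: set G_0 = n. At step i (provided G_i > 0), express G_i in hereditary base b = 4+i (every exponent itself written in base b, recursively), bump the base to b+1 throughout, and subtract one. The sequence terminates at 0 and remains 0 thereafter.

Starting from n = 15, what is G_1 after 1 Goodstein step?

17

i=0: 15 = 3·4 + 3 (b=4); 4→5: 3·5 + 3 = 18; 18−1 = 17
i=1: 17 = 3·5 + 2 (b=5); 5→6: 3·6 + 2 = 20; 20−1 = 19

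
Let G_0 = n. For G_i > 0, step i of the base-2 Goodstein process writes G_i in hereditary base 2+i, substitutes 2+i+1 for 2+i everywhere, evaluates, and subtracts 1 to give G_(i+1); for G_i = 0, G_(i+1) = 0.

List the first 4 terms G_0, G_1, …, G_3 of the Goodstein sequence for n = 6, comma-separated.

6, 29, 257, 3125

(0) 6|_2 = 2^2 + 2 ↦ 3^3 + 3|_3 = 30 ⇒ 29
(1) 29|_3 = 3^3 + 2 ↦ 4^4 + 2|_4 = 258 ⇒ 257
(2) 257|_4 = 4^4 + 1 ↦ 5^5 + 1|_5 = 3126 ⇒ 3125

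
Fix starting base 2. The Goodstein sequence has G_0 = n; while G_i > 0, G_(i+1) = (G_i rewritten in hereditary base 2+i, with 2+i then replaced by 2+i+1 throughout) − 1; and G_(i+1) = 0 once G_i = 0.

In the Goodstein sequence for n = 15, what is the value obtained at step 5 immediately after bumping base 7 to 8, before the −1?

150994944

G_0=15  [base 2] 2^(2 + 1) + 2^2 + 2 + 1  →[2↦3]→  3^(3 + 1) + 3^3 + 3 + 1 = 112  −1 ⇒ G_1=111
G_1=111  [base 3] 3^(3 + 1) + 3^3 + 3  →[3↦4]→  4^(4 + 1) + 4^4 + 4 = 1284  −1 ⇒ G_2=1283
G_2=1283  [base 4] 4^(4 + 1) + 4^4 + 3  →[4↦5]→  5^(5 + 1) + 5^5 + 3 = 18753  −1 ⇒ G_3=18752
G_3=18752  [base 5] 5^(5 + 1) + 5^5 + 2  →[5↦6]→  6^(6 + 1) + 6^6 + 2 = 326594  −1 ⇒ G_4=326593
G_4=326593  [base 6] 6^(6 + 1) + 6^6 + 1  →[6↦7]→  7^(7 + 1) + 7^7 + 1 = 6588345  −1 ⇒ G_5=6588344
G_5=6588344  [base 7] 7^(7 + 1) + 7^7  →[7↦8]→  8^(8 + 1) + 8^8 = 150994944  −1 ⇒ G_6=150994943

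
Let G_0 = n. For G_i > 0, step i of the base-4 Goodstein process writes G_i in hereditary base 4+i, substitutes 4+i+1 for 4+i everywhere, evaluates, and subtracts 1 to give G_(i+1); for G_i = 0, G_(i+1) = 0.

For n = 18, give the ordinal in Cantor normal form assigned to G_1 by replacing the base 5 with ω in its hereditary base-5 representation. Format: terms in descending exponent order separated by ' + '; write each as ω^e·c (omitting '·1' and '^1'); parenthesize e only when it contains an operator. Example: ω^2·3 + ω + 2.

ω^2 + 1

base 4: 18 = 4^2 + 2; at 5: 5^2 + 2 = 27; next = 26
base 5: 26 = 5^2 + 1; at 6: 6^2 + 1 = 37; next = 36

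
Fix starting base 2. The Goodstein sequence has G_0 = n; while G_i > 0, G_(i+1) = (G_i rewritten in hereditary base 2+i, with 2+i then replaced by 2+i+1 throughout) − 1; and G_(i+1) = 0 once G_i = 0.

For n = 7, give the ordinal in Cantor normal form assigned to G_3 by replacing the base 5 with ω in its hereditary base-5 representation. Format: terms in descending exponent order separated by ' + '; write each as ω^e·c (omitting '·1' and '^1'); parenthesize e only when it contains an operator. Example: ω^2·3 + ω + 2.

ω^ω + 2

step 0: 7 = 2^2 + 2 + 1; sub 3 for 2: 3^3 + 3 + 1; = 31; G_1 = 31−1 = 30
step 1: 30 = 3^3 + 3; sub 4 for 3: 4^4 + 4; = 260; G_2 = 260−1 = 259
step 2: 259 = 4^4 + 3; sub 5 for 4: 5^5 + 3; = 3128; G_3 = 3128−1 = 3127
step 3: 3127 = 5^5 + 2; sub 6 for 5: 6^6 + 2; = 46658; G_4 = 46658−1 = 46657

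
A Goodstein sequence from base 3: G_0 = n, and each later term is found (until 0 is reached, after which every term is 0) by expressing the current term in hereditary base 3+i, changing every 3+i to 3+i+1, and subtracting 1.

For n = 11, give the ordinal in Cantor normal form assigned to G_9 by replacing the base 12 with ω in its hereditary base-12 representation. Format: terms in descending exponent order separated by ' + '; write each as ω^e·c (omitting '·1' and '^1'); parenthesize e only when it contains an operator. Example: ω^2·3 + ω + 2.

ω·4 + 11

(0) 11|_3 = 3^2 + 2 ↦ 4^2 + 2|_4 = 18 ⇒ 17
(1) 17|_4 = 4^2 + 1 ↦ 5^2 + 1|_5 = 26 ⇒ 25
(2) 25|_5 = 5^2 ↦ 6^2|_6 = 36 ⇒ 35
(3) 35|_6 = 5·6 + 5 ↦ 5·7 + 5|_7 = 40 ⇒ 39
(4) 39|_7 = 5·7 + 4 ↦ 5·8 + 4|_8 = 44 ⇒ 43
(5) 43|_8 = 5·8 + 3 ↦ 5·9 + 3|_9 = 48 ⇒ 47
(6) 47|_9 = 5·9 + 2 ↦ 5·10 + 2|_10 = 52 ⇒ 51
(7) 51|_10 = 5·10 + 1 ↦ 5·11 + 1|_11 = 56 ⇒ 55
(8) 55|_11 = 5·11 ↦ 5·12|_12 = 60 ⇒ 59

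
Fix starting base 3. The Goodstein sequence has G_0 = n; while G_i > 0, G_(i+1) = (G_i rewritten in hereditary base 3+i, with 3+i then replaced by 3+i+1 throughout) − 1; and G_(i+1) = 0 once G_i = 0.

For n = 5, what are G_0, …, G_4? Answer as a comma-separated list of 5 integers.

step 0: 5 = 3 + 2; sub 4 for 3: 4 + 2; = 6; G_1 = 6−1 = 5
step 1: 5 = 4 + 1; sub 5 for 4: 5 + 1; = 6; G_2 = 6−1 = 5
step 2: 5 = 5; sub 6 for 5: 6; = 6; G_3 = 6−1 = 5
step 3: 5 = 5; sub 7 for 6: 5; = 5; G_4 = 5−1 = 4

5, 5, 5, 5, 4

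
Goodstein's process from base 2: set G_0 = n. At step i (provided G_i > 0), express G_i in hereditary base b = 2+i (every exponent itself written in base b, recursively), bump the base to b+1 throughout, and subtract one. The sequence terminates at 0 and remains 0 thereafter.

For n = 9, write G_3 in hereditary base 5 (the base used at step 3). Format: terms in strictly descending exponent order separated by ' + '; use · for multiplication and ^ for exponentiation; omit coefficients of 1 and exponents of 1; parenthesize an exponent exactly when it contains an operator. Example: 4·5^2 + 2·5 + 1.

base 2: 9 = 2^(2 + 1) + 1; at 3: 3^(3 + 1) + 1 = 82; next = 81
base 3: 81 = 3^(3 + 1); at 4: 4^(4 + 1) = 1024; next = 1023
base 4: 1023 = 3·4^4 + 3·4^3 + 3·4^2 + 3·4 + 3; at 5: 3·5^5 + 3·5^3 + 3·5^2 + 3·5 + 3 = 9843; next = 9842
base 5: 9842 = 3·5^5 + 3·5^3 + 3·5^2 + 3·5 + 2; at 6: 3·6^6 + 3·6^3 + 3·6^2 + 3·6 + 2 = 140744; next = 140743

3·5^5 + 3·5^3 + 3·5^2 + 3·5 + 2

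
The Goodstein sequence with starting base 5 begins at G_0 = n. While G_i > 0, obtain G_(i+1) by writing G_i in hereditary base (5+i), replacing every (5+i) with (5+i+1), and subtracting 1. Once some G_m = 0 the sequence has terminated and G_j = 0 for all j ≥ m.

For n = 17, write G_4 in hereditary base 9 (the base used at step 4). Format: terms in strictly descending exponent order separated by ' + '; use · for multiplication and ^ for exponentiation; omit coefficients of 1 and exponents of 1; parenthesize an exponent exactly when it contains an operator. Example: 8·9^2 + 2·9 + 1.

G_0 = 17. HB_5(17) = 3·5 + 2. Bump = 20. G_1 = 19.
G_1 = 19. HB_6(19) = 3·6 + 1. Bump = 22. G_2 = 21.
G_2 = 21. HB_7(21) = 3·7. Bump = 24. G_3 = 23.
G_3 = 23. HB_8(23) = 2·8 + 7. Bump = 25. G_4 = 24.
G_4 = 24. HB_9(24) = 2·9 + 6. Bump = 26. G_5 = 25.

2·9 + 6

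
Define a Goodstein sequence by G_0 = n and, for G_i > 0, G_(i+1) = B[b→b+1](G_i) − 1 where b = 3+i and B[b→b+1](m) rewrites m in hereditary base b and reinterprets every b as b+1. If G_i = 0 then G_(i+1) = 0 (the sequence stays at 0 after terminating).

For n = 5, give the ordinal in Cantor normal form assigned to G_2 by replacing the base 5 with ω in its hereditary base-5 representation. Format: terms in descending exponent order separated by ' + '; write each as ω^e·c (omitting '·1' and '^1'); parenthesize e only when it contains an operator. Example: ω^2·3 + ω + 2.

ω

G_0=5  [base 3] 3 + 2  →[3↦4]→  4 + 2 = 6  −1 ⇒ G_1=5
G_1=5  [base 4] 4 + 1  →[4↦5]→  5 + 1 = 6  −1 ⇒ G_2=5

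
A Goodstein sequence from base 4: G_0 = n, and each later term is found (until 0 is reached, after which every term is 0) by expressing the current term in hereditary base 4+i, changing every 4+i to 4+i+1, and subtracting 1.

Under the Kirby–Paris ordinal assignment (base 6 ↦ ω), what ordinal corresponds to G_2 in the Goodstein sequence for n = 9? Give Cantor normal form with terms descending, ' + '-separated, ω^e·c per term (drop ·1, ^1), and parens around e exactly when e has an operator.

ω + 5

(0) 9|_4 = 2·4 + 1 ↦ 2·5 + 1|_5 = 11 ⇒ 10
(1) 10|_5 = 2·5 ↦ 2·6|_6 = 12 ⇒ 11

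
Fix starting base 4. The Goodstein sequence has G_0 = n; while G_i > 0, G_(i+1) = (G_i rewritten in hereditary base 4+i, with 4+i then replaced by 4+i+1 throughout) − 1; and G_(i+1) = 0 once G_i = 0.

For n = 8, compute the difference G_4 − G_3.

0

G_0=8  [base 4] 2·4  →[4↦5]→  2·5 = 10  −1 ⇒ G_1=9
G_1=9  [base 5] 5 + 4  →[5↦6]→  6 + 4 = 10  −1 ⇒ G_2=9
G_2=9  [base 6] 6 + 3  →[6↦7]→  7 + 3 = 10  −1 ⇒ G_3=9
G_3=9  [base 7] 7 + 2  →[7↦8]→  8 + 2 = 10  −1 ⇒ G_4=9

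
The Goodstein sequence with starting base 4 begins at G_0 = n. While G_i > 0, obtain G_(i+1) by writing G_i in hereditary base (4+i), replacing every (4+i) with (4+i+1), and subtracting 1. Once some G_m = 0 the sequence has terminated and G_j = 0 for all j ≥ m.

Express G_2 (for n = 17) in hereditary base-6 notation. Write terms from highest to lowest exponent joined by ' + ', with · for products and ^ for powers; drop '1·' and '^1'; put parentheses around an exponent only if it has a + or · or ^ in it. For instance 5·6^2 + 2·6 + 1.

5·6 + 5

base 4: 17 = 4^2 + 1; at 5: 5^2 + 1 = 26; next = 25
base 5: 25 = 5^2; at 6: 6^2 = 36; next = 35
base 6: 35 = 5·6 + 5; at 7: 5·7 + 5 = 40; next = 39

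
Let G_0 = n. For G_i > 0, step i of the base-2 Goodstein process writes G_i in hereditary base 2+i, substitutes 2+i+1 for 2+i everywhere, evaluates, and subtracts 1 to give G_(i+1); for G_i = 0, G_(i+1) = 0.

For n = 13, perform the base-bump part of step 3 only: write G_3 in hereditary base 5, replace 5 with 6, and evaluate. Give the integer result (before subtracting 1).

(0) 13|_2 = 2^(2 + 1) + 2^2 + 1 ↦ 3^(3 + 1) + 3^3 + 1|_3 = 109 ⇒ 108
(1) 108|_3 = 3^(3 + 1) + 3^3 ↦ 4^(4 + 1) + 4^4|_4 = 1280 ⇒ 1279
(2) 1279|_4 = 4^(4 + 1) + 3·4^3 + 3·4^2 + 3·4 + 3 ↦ 5^(5 + 1) + 3·5^3 + 3·5^2 + 3·5 + 3|_5 = 16093 ⇒ 16092

280712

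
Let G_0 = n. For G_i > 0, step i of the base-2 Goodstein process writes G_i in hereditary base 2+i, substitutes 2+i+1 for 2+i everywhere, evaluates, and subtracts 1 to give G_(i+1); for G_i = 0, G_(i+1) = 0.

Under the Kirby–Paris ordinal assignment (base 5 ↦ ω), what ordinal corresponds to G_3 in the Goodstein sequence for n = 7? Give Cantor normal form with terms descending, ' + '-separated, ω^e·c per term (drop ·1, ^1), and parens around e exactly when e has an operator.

ω^ω + 2

base 2: 7 = 2^2 + 2 + 1; at 3: 3^3 + 3 + 1 = 31; next = 30
base 3: 30 = 3^3 + 3; at 4: 4^4 + 4 = 260; next = 259
base 4: 259 = 4^4 + 3; at 5: 5^5 + 3 = 3128; next = 3127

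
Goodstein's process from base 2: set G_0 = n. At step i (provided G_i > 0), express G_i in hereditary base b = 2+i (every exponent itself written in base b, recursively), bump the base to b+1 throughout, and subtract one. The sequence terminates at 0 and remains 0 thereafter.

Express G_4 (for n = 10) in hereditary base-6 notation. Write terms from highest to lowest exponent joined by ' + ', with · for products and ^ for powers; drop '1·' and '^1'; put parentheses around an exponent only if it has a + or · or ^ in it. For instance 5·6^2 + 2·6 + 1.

G_0=10  [base 2] 2^(2 + 1) + 2  →[2↦3]→  3^(3 + 1) + 3 = 84  −1 ⇒ G_1=83
G_1=83  [base 3] 3^(3 + 1) + 2  →[3↦4]→  4^(4 + 1) + 2 = 1026  −1 ⇒ G_2=1025
G_2=1025  [base 4] 4^(4 + 1) + 1  →[4↦5]→  5^(5 + 1) + 1 = 15626  −1 ⇒ G_3=15625
G_3=15625  [base 5] 5^(5 + 1)  →[5↦6]→  6^(6 + 1) = 279936  −1 ⇒ G_4=279935

5·6^6 + 5·6^5 + 5·6^4 + 5·6^3 + 5·6^2 + 5·6 + 5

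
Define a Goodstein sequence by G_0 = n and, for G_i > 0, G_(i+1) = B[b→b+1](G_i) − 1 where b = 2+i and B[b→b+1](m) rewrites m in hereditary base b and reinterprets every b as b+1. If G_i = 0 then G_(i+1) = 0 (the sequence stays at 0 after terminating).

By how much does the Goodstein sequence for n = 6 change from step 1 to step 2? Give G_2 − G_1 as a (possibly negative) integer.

G_0=6  [base 2] 2^2 + 2  →[2↦3]→  3^3 + 3 = 30  −1 ⇒ G_1=29
G_1=29  [base 3] 3^3 + 2  →[3↦4]→  4^4 + 2 = 258  −1 ⇒ G_2=257

228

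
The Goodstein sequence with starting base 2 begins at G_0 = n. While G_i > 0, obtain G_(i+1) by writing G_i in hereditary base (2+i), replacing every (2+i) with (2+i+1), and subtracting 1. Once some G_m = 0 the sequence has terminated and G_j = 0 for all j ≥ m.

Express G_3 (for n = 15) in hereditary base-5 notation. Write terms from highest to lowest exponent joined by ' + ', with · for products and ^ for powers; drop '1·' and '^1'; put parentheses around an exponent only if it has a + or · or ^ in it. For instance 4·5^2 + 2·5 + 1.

5^(5 + 1) + 5^5 + 2

(0) 15|_2 = 2^(2 + 1) + 2^2 + 2 + 1 ↦ 3^(3 + 1) + 3^3 + 3 + 1|_3 = 112 ⇒ 111
(1) 111|_3 = 3^(3 + 1) + 3^3 + 3 ↦ 4^(4 + 1) + 4^4 + 4|_4 = 1284 ⇒ 1283
(2) 1283|_4 = 4^(4 + 1) + 4^4 + 3 ↦ 5^(5 + 1) + 5^5 + 3|_5 = 18753 ⇒ 18752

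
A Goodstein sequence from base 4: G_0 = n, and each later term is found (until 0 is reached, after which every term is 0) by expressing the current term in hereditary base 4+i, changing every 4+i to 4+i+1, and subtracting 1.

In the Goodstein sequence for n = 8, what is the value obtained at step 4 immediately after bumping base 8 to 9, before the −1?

10

[0] 8 ≡ 2·4 (base 4). Lift 5: 10. −1: 9.
[1] 9 ≡ 5 + 4 (base 5). Lift 6: 10. −1: 9.
[2] 9 ≡ 6 + 3 (base 6). Lift 7: 10. −1: 9.
[3] 9 ≡ 7 + 2 (base 7). Lift 8: 10. −1: 9.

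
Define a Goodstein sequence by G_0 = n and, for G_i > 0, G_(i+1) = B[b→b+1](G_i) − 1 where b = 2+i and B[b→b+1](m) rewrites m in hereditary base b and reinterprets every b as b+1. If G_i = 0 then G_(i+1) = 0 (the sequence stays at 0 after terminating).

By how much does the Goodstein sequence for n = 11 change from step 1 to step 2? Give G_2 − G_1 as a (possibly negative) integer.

G_0=11  [base 2] 2^(2 + 1) + 2 + 1  →[2↦3]→  3^(3 + 1) + 3 + 1 = 85  −1 ⇒ G_1=84
G_1=84  [base 3] 3^(3 + 1) + 3  →[3↦4]→  4^(4 + 1) + 4 = 1028  −1 ⇒ G_2=1027

943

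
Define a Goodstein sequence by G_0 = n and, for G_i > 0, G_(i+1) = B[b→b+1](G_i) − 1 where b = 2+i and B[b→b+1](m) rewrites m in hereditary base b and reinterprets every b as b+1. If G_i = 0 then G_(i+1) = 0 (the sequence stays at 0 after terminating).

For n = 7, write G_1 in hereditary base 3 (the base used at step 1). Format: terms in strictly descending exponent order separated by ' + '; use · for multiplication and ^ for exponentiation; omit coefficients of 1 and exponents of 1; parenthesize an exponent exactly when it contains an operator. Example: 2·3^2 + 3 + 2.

[0] 7 ≡ 2^2 + 2 + 1 (base 2). Lift 3: 31. −1: 30.
[1] 30 ≡ 3^3 + 3 (base 3). Lift 4: 260. −1: 259.

3^3 + 3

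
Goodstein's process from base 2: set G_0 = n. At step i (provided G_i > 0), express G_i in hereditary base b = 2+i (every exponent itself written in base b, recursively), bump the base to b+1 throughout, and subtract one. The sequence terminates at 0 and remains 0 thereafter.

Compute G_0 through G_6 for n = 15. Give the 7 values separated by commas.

15, 111, 1283, 18752, 326593, 6588344, 150994943

G_0 = 15. HB_2(15) = 2^(2 + 1) + 2^2 + 2 + 1. Bump = 112. G_1 = 111.
G_1 = 111. HB_3(111) = 3^(3 + 1) + 3^3 + 3. Bump = 1284. G_2 = 1283.
G_2 = 1283. HB_4(1283) = 4^(4 + 1) + 4^4 + 3. Bump = 18753. G_3 = 18752.
G_3 = 18752. HB_5(18752) = 5^(5 + 1) + 5^5 + 2. Bump = 326594. G_4 = 326593.
G_4 = 326593. HB_6(326593) = 6^(6 + 1) + 6^6 + 1. Bump = 6588345. G_5 = 6588344.
G_5 = 6588344. HB_7(6588344) = 7^(7 + 1) + 7^7. Bump = 150994944. G_6 = 150994943.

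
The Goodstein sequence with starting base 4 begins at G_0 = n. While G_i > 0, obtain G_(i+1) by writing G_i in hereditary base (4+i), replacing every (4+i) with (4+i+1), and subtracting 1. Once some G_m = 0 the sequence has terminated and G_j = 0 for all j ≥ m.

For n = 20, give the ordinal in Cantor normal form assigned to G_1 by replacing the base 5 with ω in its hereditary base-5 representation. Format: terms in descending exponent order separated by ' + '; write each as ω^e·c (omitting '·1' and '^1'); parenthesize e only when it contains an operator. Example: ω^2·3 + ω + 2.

base 4: 20 = 4^2 + 4; at 5: 5^2 + 5 = 30; next = 29
base 5: 29 = 5^2 + 4; at 6: 6^2 + 4 = 40; next = 39

ω^2 + 4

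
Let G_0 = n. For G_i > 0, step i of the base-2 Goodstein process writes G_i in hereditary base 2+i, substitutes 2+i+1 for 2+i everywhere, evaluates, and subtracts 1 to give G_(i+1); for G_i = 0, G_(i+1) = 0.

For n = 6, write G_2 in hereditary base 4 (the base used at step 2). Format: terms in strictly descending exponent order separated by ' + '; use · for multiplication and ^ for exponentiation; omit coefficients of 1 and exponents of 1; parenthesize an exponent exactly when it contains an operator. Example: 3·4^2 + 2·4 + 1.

i=0: 6 = 2^2 + 2 (b=2); 2→3: 3^3 + 3 = 30; 30−1 = 29
i=1: 29 = 3^3 + 2 (b=3); 3→4: 4^4 + 2 = 258; 258−1 = 257
i=2: 257 = 4^4 + 1 (b=4); 4→5: 5^5 + 1 = 3126; 3126−1 = 3125

4^4 + 1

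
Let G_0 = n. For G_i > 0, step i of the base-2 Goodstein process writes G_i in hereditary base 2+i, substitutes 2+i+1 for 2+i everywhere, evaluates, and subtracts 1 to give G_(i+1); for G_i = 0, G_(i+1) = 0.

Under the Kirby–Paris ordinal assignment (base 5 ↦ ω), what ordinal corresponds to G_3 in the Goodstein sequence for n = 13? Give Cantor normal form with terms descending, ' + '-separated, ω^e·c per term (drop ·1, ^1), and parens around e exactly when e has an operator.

ω^(ω + 1) + ω^3·3 + ω^2·3 + ω·3 + 2

G_0=13  [base 2] 2^(2 + 1) + 2^2 + 1  →[2↦3]→  3^(3 + 1) + 3^3 + 1 = 109  −1 ⇒ G_1=108
G_1=108  [base 3] 3^(3 + 1) + 3^3  →[3↦4]→  4^(4 + 1) + 4^4 = 1280  −1 ⇒ G_2=1279
G_2=1279  [base 4] 4^(4 + 1) + 3·4^3 + 3·4^2 + 3·4 + 3  →[4↦5]→  5^(5 + 1) + 3·5^3 + 3·5^2 + 3·5 + 3 = 16093  −1 ⇒ G_3=16092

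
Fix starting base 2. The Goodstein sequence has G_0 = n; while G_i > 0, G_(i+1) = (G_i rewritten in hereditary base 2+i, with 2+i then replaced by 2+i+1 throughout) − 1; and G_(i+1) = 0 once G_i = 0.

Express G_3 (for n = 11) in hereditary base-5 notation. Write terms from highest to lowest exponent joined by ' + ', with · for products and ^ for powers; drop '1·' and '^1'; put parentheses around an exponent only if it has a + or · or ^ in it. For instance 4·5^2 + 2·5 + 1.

5^(5 + 1) + 2

[0] 11 ≡ 2^(2 + 1) + 2 + 1 (base 2). Lift 3: 85. −1: 84.
[1] 84 ≡ 3^(3 + 1) + 3 (base 3). Lift 4: 1028. −1: 1027.
[2] 1027 ≡ 4^(4 + 1) + 3 (base 4). Lift 5: 15628. −1: 15627.
[3] 15627 ≡ 5^(5 + 1) + 2 (base 5). Lift 6: 279938. −1: 279937.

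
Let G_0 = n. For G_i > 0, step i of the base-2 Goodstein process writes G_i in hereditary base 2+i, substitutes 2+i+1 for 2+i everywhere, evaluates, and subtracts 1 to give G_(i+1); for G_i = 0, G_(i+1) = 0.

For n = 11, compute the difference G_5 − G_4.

5484864

base 2: 11 = 2^(2 + 1) + 2 + 1; at 3: 3^(3 + 1) + 3 + 1 = 85; next = 84
base 3: 84 = 3^(3 + 1) + 3; at 4: 4^(4 + 1) + 4 = 1028; next = 1027
base 4: 1027 = 4^(4 + 1) + 3; at 5: 5^(5 + 1) + 3 = 15628; next = 15627
base 5: 15627 = 5^(5 + 1) + 2; at 6: 6^(6 + 1) + 2 = 279938; next = 279937
base 6: 279937 = 6^(6 + 1) + 1; at 7: 7^(7 + 1) + 1 = 5764802; next = 5764801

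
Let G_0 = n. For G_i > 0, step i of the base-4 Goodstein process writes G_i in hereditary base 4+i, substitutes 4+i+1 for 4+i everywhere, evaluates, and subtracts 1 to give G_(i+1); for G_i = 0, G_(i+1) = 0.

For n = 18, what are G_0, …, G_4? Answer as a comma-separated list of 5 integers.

G_0=18  [base 4] 4^2 + 2  →[4↦5]→  5^2 + 2 = 27  −1 ⇒ G_1=26
G_1=26  [base 5] 5^2 + 1  →[5↦6]→  6^2 + 1 = 37  −1 ⇒ G_2=36
G_2=36  [base 6] 6^2  →[6↦7]→  7^2 = 49  −1 ⇒ G_3=48
G_3=48  [base 7] 6·7 + 6  →[7↦8]→  6·8 + 6 = 54  −1 ⇒ G_4=53

18, 26, 36, 48, 53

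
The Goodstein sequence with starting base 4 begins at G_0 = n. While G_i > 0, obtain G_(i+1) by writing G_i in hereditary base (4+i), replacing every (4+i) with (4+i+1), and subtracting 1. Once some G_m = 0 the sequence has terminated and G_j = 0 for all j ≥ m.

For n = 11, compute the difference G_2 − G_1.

1

i=0: 11 = 2·4 + 3 (b=4); 4→5: 2·5 + 3 = 13; 13−1 = 12
i=1: 12 = 2·5 + 2 (b=5); 5→6: 2·6 + 2 = 14; 14−1 = 13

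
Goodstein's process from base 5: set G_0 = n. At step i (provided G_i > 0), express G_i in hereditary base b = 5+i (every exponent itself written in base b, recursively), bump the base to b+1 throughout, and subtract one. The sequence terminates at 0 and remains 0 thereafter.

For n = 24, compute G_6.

24 —HB5→ 4·5 + 4 —bump→ 4·6 + 4 = 28 —(−1)→ 27
27 —HB6→ 4·6 + 3 —bump→ 4·7 + 3 = 31 —(−1)→ 30
30 —HB7→ 4·7 + 2 —bump→ 4·8 + 2 = 34 —(−1)→ 33
33 —HB8→ 4·8 + 1 —bump→ 4·9 + 1 = 37 —(−1)→ 36
36 —HB9→ 4·9 —bump→ 4·10 = 40 —(−1)→ 39
39 —HB10→ 3·10 + 9 —bump→ 3·11 + 9 = 42 —(−1)→ 41
41 —HB11→ 3·11 + 8 —bump→ 3·12 + 8 = 44 —(−1)→ 43

41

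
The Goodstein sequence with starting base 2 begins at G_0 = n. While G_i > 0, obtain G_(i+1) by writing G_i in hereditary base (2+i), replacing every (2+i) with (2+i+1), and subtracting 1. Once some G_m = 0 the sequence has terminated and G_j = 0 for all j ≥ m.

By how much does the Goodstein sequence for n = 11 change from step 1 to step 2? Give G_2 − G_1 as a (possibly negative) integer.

(0) 11|_2 = 2^(2 + 1) + 2 + 1 ↦ 3^(3 + 1) + 3 + 1|_3 = 85 ⇒ 84
(1) 84|_3 = 3^(3 + 1) + 3 ↦ 4^(4 + 1) + 4|_4 = 1028 ⇒ 1027

943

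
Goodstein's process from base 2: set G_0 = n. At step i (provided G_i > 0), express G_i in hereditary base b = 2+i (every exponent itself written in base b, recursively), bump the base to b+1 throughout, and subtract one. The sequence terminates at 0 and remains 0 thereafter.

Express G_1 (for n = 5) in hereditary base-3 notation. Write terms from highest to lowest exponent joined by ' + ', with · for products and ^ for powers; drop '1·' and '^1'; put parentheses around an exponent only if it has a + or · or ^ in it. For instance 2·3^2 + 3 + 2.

3^3

G_0 = 5. HB_2(5) = 2^2 + 1. Bump = 28. G_1 = 27.
G_1 = 27. HB_3(27) = 3^3. Bump = 256. G_2 = 255.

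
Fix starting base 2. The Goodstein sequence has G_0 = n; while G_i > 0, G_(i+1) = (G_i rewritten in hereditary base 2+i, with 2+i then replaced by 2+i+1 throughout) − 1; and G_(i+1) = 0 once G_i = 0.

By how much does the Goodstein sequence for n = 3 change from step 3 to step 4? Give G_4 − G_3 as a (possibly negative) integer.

-1

G_0=3  [base 2] 2 + 1  →[2↦3]→  3 + 1 = 4  −1 ⇒ G_1=3
G_1=3  [base 3] 3  →[3↦4]→  4 = 4  −1 ⇒ G_2=3
G_2=3  [base 4] 3  →[4↦5]→  3 = 3  −1 ⇒ G_3=2
G_3=2  [base 5] 2  →[5↦6]→  2 = 2  −1 ⇒ G_4=1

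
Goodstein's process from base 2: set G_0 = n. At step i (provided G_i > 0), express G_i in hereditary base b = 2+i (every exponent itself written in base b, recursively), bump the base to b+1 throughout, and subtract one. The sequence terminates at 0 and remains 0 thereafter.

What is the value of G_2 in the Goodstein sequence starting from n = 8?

(0) 8|_2 = 2^(2 + 1) ↦ 3^(3 + 1)|_3 = 81 ⇒ 80
(1) 80|_3 = 2·3^3 + 2·3^2 + 2·3 + 2 ↦ 2·4^4 + 2·4^2 + 2·4 + 2|_4 = 554 ⇒ 553

553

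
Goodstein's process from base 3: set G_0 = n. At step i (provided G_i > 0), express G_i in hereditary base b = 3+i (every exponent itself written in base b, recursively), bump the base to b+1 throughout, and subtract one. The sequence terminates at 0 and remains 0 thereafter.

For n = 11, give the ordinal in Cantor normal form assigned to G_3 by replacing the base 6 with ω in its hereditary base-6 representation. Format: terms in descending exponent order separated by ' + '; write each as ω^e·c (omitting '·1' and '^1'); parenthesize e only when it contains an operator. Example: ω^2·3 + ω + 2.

i=0: 11 = 3^2 + 2 (b=3); 3→4: 4^2 + 2 = 18; 18−1 = 17
i=1: 17 = 4^2 + 1 (b=4); 4→5: 5^2 + 1 = 26; 26−1 = 25
i=2: 25 = 5^2 (b=5); 5→6: 6^2 = 36; 36−1 = 35
i=3: 35 = 5·6 + 5 (b=6); 6→7: 5·7 + 5 = 40; 40−1 = 39

ω·5 + 5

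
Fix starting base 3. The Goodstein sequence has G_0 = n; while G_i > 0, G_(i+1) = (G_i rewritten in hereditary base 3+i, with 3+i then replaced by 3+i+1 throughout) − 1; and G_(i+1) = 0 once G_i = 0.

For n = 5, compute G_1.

step 0: 5 = 3 + 2; sub 4 for 3: 4 + 2; = 6; G_1 = 6−1 = 5
step 1: 5 = 4 + 1; sub 5 for 4: 5 + 1; = 6; G_2 = 6−1 = 5

5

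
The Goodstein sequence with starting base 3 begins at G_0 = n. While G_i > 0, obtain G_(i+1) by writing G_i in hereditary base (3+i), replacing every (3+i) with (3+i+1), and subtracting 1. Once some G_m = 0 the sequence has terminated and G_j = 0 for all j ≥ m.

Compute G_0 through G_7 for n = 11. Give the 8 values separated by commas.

G_0 = 11. HB_3(11) = 3^2 + 2. Bump = 18. G_1 = 17.
G_1 = 17. HB_4(17) = 4^2 + 1. Bump = 26. G_2 = 25.
G_2 = 25. HB_5(25) = 5^2. Bump = 36. G_3 = 35.
G_3 = 35. HB_6(35) = 5·6 + 5. Bump = 40. G_4 = 39.
G_4 = 39. HB_7(39) = 5·7 + 4. Bump = 44. G_5 = 43.
G_5 = 43. HB_8(43) = 5·8 + 3. Bump = 48. G_6 = 47.
G_6 = 47. HB_9(47) = 5·9 + 2. Bump = 52. G_7 = 51.

11, 17, 25, 35, 39, 43, 47, 51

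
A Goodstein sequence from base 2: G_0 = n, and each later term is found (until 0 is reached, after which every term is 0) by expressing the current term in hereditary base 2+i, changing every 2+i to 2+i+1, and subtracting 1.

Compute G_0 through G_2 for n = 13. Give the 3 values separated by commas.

13, 108, 1279

step 0: 13 = 2^(2 + 1) + 2^2 + 1; sub 3 for 2: 3^(3 + 1) + 3^3 + 1; = 109; G_1 = 109−1 = 108
step 1: 108 = 3^(3 + 1) + 3^3; sub 4 for 3: 4^(4 + 1) + 4^4; = 1280; G_2 = 1280−1 = 1279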